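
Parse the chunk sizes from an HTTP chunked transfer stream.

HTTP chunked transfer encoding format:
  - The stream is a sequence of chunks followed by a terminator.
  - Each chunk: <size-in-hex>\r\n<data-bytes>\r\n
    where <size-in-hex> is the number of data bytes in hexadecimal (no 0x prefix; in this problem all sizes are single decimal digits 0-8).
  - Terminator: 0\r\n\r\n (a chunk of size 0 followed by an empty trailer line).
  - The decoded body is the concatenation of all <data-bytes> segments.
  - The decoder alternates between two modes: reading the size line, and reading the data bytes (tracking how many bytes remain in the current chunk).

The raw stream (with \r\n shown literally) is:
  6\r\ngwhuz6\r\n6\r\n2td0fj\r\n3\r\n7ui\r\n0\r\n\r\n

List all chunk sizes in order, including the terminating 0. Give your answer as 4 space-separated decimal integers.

Chunk 1: stream[0..1]='6' size=0x6=6, data at stream[3..9]='gwhuz6' -> body[0..6], body so far='gwhuz6'
Chunk 2: stream[11..12]='6' size=0x6=6, data at stream[14..20]='2td0fj' -> body[6..12], body so far='gwhuz62td0fj'
Chunk 3: stream[22..23]='3' size=0x3=3, data at stream[25..28]='7ui' -> body[12..15], body so far='gwhuz62td0fj7ui'
Chunk 4: stream[30..31]='0' size=0 (terminator). Final body='gwhuz62td0fj7ui' (15 bytes)

Answer: 6 6 3 0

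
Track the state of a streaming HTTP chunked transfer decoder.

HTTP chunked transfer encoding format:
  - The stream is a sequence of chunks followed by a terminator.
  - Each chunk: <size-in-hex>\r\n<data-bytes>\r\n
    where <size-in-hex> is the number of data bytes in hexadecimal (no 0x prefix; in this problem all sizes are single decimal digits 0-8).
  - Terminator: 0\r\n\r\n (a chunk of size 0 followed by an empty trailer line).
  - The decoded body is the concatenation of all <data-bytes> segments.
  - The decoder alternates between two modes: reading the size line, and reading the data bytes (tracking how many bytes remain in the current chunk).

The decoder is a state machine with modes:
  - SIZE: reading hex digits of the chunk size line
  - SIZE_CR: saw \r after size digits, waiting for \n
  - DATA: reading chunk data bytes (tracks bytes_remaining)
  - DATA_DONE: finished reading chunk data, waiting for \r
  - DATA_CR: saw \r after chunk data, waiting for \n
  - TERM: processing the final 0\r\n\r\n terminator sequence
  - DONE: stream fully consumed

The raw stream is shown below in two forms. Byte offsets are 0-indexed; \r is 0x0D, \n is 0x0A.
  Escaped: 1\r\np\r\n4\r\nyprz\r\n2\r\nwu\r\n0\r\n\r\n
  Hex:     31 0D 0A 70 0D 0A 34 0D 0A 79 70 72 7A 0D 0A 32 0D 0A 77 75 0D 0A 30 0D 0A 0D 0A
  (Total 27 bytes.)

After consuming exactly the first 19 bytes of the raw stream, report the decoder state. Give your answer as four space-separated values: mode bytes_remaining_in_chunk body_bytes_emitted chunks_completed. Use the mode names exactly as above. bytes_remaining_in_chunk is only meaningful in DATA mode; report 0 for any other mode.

Answer: DATA 1 6 2

Derivation:
Byte 0 = '1': mode=SIZE remaining=0 emitted=0 chunks_done=0
Byte 1 = 0x0D: mode=SIZE_CR remaining=0 emitted=0 chunks_done=0
Byte 2 = 0x0A: mode=DATA remaining=1 emitted=0 chunks_done=0
Byte 3 = 'p': mode=DATA_DONE remaining=0 emitted=1 chunks_done=0
Byte 4 = 0x0D: mode=DATA_CR remaining=0 emitted=1 chunks_done=0
Byte 5 = 0x0A: mode=SIZE remaining=0 emitted=1 chunks_done=1
Byte 6 = '4': mode=SIZE remaining=0 emitted=1 chunks_done=1
Byte 7 = 0x0D: mode=SIZE_CR remaining=0 emitted=1 chunks_done=1
Byte 8 = 0x0A: mode=DATA remaining=4 emitted=1 chunks_done=1
Byte 9 = 'y': mode=DATA remaining=3 emitted=2 chunks_done=1
Byte 10 = 'p': mode=DATA remaining=2 emitted=3 chunks_done=1
Byte 11 = 'r': mode=DATA remaining=1 emitted=4 chunks_done=1
Byte 12 = 'z': mode=DATA_DONE remaining=0 emitted=5 chunks_done=1
Byte 13 = 0x0D: mode=DATA_CR remaining=0 emitted=5 chunks_done=1
Byte 14 = 0x0A: mode=SIZE remaining=0 emitted=5 chunks_done=2
Byte 15 = '2': mode=SIZE remaining=0 emitted=5 chunks_done=2
Byte 16 = 0x0D: mode=SIZE_CR remaining=0 emitted=5 chunks_done=2
Byte 17 = 0x0A: mode=DATA remaining=2 emitted=5 chunks_done=2
Byte 18 = 'w': mode=DATA remaining=1 emitted=6 chunks_done=2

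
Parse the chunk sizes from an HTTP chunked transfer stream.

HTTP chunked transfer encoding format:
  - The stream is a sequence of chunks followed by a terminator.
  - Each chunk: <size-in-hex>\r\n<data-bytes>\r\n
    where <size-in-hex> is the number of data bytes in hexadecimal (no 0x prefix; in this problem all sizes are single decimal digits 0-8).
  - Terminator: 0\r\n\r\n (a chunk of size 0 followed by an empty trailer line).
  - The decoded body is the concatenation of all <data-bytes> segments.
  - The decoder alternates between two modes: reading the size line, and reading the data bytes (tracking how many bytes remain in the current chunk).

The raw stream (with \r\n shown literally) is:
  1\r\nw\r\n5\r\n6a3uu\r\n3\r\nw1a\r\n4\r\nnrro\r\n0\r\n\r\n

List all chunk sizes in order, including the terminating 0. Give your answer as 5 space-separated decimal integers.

Chunk 1: stream[0..1]='1' size=0x1=1, data at stream[3..4]='w' -> body[0..1], body so far='w'
Chunk 2: stream[6..7]='5' size=0x5=5, data at stream[9..14]='6a3uu' -> body[1..6], body so far='w6a3uu'
Chunk 3: stream[16..17]='3' size=0x3=3, data at stream[19..22]='w1a' -> body[6..9], body so far='w6a3uuw1a'
Chunk 4: stream[24..25]='4' size=0x4=4, data at stream[27..31]='nrro' -> body[9..13], body so far='w6a3uuw1anrro'
Chunk 5: stream[33..34]='0' size=0 (terminator). Final body='w6a3uuw1anrro' (13 bytes)

Answer: 1 5 3 4 0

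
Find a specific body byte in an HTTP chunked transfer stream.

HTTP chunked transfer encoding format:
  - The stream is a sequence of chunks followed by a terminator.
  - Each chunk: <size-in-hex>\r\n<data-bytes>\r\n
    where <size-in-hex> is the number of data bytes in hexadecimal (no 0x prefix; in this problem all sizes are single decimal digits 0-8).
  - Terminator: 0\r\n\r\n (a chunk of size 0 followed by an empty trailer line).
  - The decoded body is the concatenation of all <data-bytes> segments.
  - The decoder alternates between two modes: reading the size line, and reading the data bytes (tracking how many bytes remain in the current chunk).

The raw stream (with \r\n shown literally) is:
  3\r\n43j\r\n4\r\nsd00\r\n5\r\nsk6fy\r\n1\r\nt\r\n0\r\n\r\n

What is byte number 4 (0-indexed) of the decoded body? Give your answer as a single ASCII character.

Chunk 1: stream[0..1]='3' size=0x3=3, data at stream[3..6]='43j' -> body[0..3], body so far='43j'
Chunk 2: stream[8..9]='4' size=0x4=4, data at stream[11..15]='sd00' -> body[3..7], body so far='43jsd00'
Chunk 3: stream[17..18]='5' size=0x5=5, data at stream[20..25]='sk6fy' -> body[7..12], body so far='43jsd00sk6fy'
Chunk 4: stream[27..28]='1' size=0x1=1, data at stream[30..31]='t' -> body[12..13], body so far='43jsd00sk6fyt'
Chunk 5: stream[33..34]='0' size=0 (terminator). Final body='43jsd00sk6fyt' (13 bytes)
Body byte 4 = 'd'

Answer: d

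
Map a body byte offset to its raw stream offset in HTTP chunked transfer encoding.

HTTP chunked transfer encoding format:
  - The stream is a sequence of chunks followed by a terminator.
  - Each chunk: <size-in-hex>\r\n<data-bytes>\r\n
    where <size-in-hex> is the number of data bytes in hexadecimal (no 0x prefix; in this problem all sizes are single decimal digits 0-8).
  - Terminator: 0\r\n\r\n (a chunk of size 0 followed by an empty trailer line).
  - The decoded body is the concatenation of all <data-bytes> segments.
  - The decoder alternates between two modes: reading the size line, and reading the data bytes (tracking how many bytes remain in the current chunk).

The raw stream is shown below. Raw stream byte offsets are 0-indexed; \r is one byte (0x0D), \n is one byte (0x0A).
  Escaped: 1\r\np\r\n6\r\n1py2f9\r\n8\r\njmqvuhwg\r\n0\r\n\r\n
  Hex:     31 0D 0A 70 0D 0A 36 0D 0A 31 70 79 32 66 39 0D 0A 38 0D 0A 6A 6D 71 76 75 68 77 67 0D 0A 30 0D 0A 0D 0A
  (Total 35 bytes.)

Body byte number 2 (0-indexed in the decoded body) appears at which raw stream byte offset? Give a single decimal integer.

Answer: 10

Derivation:
Chunk 1: stream[0..1]='1' size=0x1=1, data at stream[3..4]='p' -> body[0..1], body so far='p'
Chunk 2: stream[6..7]='6' size=0x6=6, data at stream[9..15]='1py2f9' -> body[1..7], body so far='p1py2f9'
Chunk 3: stream[17..18]='8' size=0x8=8, data at stream[20..28]='jmqvuhwg' -> body[7..15], body so far='p1py2f9jmqvuhwg'
Chunk 4: stream[30..31]='0' size=0 (terminator). Final body='p1py2f9jmqvuhwg' (15 bytes)
Body byte 2 at stream offset 10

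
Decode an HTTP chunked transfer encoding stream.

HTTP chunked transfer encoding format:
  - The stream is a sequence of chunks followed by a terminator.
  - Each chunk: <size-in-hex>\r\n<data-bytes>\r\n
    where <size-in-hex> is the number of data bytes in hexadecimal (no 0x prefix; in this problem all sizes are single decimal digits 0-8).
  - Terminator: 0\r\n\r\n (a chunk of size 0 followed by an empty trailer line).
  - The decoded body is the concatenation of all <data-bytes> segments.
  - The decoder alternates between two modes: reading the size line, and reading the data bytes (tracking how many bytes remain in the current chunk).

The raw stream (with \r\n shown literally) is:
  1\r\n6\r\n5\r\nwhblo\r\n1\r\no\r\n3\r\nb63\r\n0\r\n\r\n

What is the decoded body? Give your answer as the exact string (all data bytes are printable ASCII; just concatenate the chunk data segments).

Chunk 1: stream[0..1]='1' size=0x1=1, data at stream[3..4]='6' -> body[0..1], body so far='6'
Chunk 2: stream[6..7]='5' size=0x5=5, data at stream[9..14]='whblo' -> body[1..6], body so far='6whblo'
Chunk 3: stream[16..17]='1' size=0x1=1, data at stream[19..20]='o' -> body[6..7], body so far='6whbloo'
Chunk 4: stream[22..23]='3' size=0x3=3, data at stream[25..28]='b63' -> body[7..10], body so far='6whbloob63'
Chunk 5: stream[30..31]='0' size=0 (terminator). Final body='6whbloob63' (10 bytes)

Answer: 6whbloob63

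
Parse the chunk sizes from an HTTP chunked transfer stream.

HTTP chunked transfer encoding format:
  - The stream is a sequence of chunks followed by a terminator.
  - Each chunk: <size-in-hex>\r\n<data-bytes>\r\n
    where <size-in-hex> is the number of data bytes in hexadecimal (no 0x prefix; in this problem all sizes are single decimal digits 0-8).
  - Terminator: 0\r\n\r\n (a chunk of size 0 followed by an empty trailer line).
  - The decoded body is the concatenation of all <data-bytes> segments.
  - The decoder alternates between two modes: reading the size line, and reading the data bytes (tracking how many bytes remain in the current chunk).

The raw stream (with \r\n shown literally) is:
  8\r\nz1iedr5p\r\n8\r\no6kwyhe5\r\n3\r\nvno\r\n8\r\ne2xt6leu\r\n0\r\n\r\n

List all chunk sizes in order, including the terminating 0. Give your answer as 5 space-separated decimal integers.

Chunk 1: stream[0..1]='8' size=0x8=8, data at stream[3..11]='z1iedr5p' -> body[0..8], body so far='z1iedr5p'
Chunk 2: stream[13..14]='8' size=0x8=8, data at stream[16..24]='o6kwyhe5' -> body[8..16], body so far='z1iedr5po6kwyhe5'
Chunk 3: stream[26..27]='3' size=0x3=3, data at stream[29..32]='vno' -> body[16..19], body so far='z1iedr5po6kwyhe5vno'
Chunk 4: stream[34..35]='8' size=0x8=8, data at stream[37..45]='e2xt6leu' -> body[19..27], body so far='z1iedr5po6kwyhe5vnoe2xt6leu'
Chunk 5: stream[47..48]='0' size=0 (terminator). Final body='z1iedr5po6kwyhe5vnoe2xt6leu' (27 bytes)

Answer: 8 8 3 8 0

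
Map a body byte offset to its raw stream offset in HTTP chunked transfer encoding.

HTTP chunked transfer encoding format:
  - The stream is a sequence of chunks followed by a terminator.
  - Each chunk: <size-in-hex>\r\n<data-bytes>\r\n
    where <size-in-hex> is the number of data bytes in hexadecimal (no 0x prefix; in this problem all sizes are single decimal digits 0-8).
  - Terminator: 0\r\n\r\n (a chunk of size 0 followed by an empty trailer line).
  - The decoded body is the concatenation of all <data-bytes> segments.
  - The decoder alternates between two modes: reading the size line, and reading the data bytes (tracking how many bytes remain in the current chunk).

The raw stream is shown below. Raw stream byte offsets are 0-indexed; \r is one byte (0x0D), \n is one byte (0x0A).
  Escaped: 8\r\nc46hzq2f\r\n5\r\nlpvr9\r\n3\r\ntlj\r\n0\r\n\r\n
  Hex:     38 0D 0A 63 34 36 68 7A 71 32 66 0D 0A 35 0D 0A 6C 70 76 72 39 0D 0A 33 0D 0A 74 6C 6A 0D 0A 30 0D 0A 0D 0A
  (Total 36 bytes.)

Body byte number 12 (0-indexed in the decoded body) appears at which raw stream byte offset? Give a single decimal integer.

Answer: 20

Derivation:
Chunk 1: stream[0..1]='8' size=0x8=8, data at stream[3..11]='c46hzq2f' -> body[0..8], body so far='c46hzq2f'
Chunk 2: stream[13..14]='5' size=0x5=5, data at stream[16..21]='lpvr9' -> body[8..13], body so far='c46hzq2flpvr9'
Chunk 3: stream[23..24]='3' size=0x3=3, data at stream[26..29]='tlj' -> body[13..16], body so far='c46hzq2flpvr9tlj'
Chunk 4: stream[31..32]='0' size=0 (terminator). Final body='c46hzq2flpvr9tlj' (16 bytes)
Body byte 12 at stream offset 20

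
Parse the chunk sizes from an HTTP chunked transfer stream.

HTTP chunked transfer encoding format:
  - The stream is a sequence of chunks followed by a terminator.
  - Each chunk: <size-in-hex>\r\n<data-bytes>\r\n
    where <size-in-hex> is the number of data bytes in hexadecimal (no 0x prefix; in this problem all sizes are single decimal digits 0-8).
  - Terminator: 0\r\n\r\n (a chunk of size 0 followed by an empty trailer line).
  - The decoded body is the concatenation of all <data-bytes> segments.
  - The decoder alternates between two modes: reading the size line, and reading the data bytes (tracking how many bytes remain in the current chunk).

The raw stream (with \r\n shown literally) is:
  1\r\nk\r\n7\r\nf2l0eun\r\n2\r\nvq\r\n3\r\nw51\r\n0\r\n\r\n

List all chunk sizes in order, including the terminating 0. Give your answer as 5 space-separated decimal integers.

Answer: 1 7 2 3 0

Derivation:
Chunk 1: stream[0..1]='1' size=0x1=1, data at stream[3..4]='k' -> body[0..1], body so far='k'
Chunk 2: stream[6..7]='7' size=0x7=7, data at stream[9..16]='f2l0eun' -> body[1..8], body so far='kf2l0eun'
Chunk 3: stream[18..19]='2' size=0x2=2, data at stream[21..23]='vq' -> body[8..10], body so far='kf2l0eunvq'
Chunk 4: stream[25..26]='3' size=0x3=3, data at stream[28..31]='w51' -> body[10..13], body so far='kf2l0eunvqw51'
Chunk 5: stream[33..34]='0' size=0 (terminator). Final body='kf2l0eunvqw51' (13 bytes)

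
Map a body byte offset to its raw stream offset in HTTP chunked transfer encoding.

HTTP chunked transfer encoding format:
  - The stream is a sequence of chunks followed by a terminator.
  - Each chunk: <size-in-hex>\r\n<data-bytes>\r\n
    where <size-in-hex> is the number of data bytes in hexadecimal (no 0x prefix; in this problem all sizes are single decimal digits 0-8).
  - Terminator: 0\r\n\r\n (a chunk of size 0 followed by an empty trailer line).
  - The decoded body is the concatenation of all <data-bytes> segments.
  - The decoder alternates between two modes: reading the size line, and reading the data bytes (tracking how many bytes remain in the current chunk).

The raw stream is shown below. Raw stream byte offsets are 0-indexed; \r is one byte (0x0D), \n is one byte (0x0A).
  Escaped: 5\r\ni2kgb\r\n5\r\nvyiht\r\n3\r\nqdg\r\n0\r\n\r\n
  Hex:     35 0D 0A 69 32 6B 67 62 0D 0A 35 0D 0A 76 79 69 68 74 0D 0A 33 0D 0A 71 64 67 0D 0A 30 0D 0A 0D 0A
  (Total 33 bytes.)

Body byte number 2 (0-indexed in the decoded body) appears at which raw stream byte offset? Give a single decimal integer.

Chunk 1: stream[0..1]='5' size=0x5=5, data at stream[3..8]='i2kgb' -> body[0..5], body so far='i2kgb'
Chunk 2: stream[10..11]='5' size=0x5=5, data at stream[13..18]='vyiht' -> body[5..10], body so far='i2kgbvyiht'
Chunk 3: stream[20..21]='3' size=0x3=3, data at stream[23..26]='qdg' -> body[10..13], body so far='i2kgbvyihtqdg'
Chunk 4: stream[28..29]='0' size=0 (terminator). Final body='i2kgbvyihtqdg' (13 bytes)
Body byte 2 at stream offset 5

Answer: 5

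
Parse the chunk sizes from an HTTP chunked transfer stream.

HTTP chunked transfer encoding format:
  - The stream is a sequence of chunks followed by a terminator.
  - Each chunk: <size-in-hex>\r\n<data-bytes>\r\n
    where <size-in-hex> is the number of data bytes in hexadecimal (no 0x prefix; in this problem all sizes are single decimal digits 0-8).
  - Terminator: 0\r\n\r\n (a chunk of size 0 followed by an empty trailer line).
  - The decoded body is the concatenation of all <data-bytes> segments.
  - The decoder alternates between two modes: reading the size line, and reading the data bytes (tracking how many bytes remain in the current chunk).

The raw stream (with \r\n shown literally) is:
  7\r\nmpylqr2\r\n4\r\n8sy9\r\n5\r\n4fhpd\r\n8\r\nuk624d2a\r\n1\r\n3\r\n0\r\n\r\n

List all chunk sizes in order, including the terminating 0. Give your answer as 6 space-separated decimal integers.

Chunk 1: stream[0..1]='7' size=0x7=7, data at stream[3..10]='mpylqr2' -> body[0..7], body so far='mpylqr2'
Chunk 2: stream[12..13]='4' size=0x4=4, data at stream[15..19]='8sy9' -> body[7..11], body so far='mpylqr28sy9'
Chunk 3: stream[21..22]='5' size=0x5=5, data at stream[24..29]='4fhpd' -> body[11..16], body so far='mpylqr28sy94fhpd'
Chunk 4: stream[31..32]='8' size=0x8=8, data at stream[34..42]='uk624d2a' -> body[16..24], body so far='mpylqr28sy94fhpduk624d2a'
Chunk 5: stream[44..45]='1' size=0x1=1, data at stream[47..48]='3' -> body[24..25], body so far='mpylqr28sy94fhpduk624d2a3'
Chunk 6: stream[50..51]='0' size=0 (terminator). Final body='mpylqr28sy94fhpduk624d2a3' (25 bytes)

Answer: 7 4 5 8 1 0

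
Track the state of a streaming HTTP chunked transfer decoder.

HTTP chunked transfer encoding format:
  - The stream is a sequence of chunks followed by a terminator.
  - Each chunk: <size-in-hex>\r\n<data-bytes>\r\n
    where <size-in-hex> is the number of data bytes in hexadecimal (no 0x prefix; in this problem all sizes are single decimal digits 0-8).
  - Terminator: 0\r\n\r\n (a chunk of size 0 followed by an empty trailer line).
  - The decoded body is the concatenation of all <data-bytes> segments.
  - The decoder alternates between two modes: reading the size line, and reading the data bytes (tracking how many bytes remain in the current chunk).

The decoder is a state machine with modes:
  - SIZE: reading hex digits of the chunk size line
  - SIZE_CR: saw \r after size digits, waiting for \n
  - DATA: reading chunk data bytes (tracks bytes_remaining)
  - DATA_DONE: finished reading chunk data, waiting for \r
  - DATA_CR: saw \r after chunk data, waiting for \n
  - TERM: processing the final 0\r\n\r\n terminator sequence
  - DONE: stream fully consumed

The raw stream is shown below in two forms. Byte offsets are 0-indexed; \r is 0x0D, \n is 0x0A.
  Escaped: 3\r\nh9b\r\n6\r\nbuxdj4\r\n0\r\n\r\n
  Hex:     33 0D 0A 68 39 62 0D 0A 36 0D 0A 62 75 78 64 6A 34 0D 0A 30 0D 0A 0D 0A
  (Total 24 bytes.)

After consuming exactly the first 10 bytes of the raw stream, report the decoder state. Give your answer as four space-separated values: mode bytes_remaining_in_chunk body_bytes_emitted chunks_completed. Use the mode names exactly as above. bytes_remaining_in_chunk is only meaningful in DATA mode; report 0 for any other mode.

Byte 0 = '3': mode=SIZE remaining=0 emitted=0 chunks_done=0
Byte 1 = 0x0D: mode=SIZE_CR remaining=0 emitted=0 chunks_done=0
Byte 2 = 0x0A: mode=DATA remaining=3 emitted=0 chunks_done=0
Byte 3 = 'h': mode=DATA remaining=2 emitted=1 chunks_done=0
Byte 4 = '9': mode=DATA remaining=1 emitted=2 chunks_done=0
Byte 5 = 'b': mode=DATA_DONE remaining=0 emitted=3 chunks_done=0
Byte 6 = 0x0D: mode=DATA_CR remaining=0 emitted=3 chunks_done=0
Byte 7 = 0x0A: mode=SIZE remaining=0 emitted=3 chunks_done=1
Byte 8 = '6': mode=SIZE remaining=0 emitted=3 chunks_done=1
Byte 9 = 0x0D: mode=SIZE_CR remaining=0 emitted=3 chunks_done=1

Answer: SIZE_CR 0 3 1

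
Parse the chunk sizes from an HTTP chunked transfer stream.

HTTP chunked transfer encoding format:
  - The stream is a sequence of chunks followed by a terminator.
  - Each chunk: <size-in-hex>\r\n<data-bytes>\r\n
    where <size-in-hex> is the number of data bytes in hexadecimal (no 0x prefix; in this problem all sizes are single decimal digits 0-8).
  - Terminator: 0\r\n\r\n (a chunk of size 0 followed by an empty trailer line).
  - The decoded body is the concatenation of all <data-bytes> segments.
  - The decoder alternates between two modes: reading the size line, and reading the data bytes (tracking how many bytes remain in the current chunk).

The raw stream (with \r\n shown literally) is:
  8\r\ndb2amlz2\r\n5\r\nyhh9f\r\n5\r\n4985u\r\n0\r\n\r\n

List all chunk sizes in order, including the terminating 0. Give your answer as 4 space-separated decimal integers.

Answer: 8 5 5 0

Derivation:
Chunk 1: stream[0..1]='8' size=0x8=8, data at stream[3..11]='db2amlz2' -> body[0..8], body so far='db2amlz2'
Chunk 2: stream[13..14]='5' size=0x5=5, data at stream[16..21]='yhh9f' -> body[8..13], body so far='db2amlz2yhh9f'
Chunk 3: stream[23..24]='5' size=0x5=5, data at stream[26..31]='4985u' -> body[13..18], body so far='db2amlz2yhh9f4985u'
Chunk 4: stream[33..34]='0' size=0 (terminator). Final body='db2amlz2yhh9f4985u' (18 bytes)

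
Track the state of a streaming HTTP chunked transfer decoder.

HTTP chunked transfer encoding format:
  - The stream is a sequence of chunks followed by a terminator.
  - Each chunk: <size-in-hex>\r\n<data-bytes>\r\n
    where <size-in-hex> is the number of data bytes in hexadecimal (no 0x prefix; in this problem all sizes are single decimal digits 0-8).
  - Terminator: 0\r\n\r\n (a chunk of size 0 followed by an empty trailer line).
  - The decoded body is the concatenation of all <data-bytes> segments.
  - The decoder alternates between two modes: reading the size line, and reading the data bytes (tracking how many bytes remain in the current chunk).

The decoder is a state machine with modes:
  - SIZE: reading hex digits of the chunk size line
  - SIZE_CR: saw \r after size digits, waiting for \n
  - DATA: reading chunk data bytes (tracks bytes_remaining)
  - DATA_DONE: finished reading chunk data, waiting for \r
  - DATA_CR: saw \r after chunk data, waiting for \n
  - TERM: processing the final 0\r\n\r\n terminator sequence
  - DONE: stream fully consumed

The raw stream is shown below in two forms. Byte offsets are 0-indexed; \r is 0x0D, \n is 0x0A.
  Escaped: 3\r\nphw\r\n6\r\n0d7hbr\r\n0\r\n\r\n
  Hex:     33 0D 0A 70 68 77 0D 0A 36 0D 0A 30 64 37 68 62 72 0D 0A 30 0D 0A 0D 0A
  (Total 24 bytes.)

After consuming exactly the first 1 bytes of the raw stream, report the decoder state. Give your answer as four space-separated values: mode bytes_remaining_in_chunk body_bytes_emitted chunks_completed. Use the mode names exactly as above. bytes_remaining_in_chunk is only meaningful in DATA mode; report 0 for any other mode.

Answer: SIZE 0 0 0

Derivation:
Byte 0 = '3': mode=SIZE remaining=0 emitted=0 chunks_done=0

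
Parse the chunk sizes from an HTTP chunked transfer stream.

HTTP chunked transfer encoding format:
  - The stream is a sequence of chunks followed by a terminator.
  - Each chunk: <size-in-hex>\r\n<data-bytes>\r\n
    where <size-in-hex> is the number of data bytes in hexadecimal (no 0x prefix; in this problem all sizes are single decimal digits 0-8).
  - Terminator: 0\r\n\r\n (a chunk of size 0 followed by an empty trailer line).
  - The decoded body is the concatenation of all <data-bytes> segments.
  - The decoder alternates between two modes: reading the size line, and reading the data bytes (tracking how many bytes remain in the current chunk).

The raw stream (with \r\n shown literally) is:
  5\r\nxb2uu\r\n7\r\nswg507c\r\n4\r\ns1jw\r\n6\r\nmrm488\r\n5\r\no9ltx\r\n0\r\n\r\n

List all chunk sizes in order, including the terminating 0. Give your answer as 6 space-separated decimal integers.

Chunk 1: stream[0..1]='5' size=0x5=5, data at stream[3..8]='xb2uu' -> body[0..5], body so far='xb2uu'
Chunk 2: stream[10..11]='7' size=0x7=7, data at stream[13..20]='swg507c' -> body[5..12], body so far='xb2uuswg507c'
Chunk 3: stream[22..23]='4' size=0x4=4, data at stream[25..29]='s1jw' -> body[12..16], body so far='xb2uuswg507cs1jw'
Chunk 4: stream[31..32]='6' size=0x6=6, data at stream[34..40]='mrm488' -> body[16..22], body so far='xb2uuswg507cs1jwmrm488'
Chunk 5: stream[42..43]='5' size=0x5=5, data at stream[45..50]='o9ltx' -> body[22..27], body so far='xb2uuswg507cs1jwmrm488o9ltx'
Chunk 6: stream[52..53]='0' size=0 (terminator). Final body='xb2uuswg507cs1jwmrm488o9ltx' (27 bytes)

Answer: 5 7 4 6 5 0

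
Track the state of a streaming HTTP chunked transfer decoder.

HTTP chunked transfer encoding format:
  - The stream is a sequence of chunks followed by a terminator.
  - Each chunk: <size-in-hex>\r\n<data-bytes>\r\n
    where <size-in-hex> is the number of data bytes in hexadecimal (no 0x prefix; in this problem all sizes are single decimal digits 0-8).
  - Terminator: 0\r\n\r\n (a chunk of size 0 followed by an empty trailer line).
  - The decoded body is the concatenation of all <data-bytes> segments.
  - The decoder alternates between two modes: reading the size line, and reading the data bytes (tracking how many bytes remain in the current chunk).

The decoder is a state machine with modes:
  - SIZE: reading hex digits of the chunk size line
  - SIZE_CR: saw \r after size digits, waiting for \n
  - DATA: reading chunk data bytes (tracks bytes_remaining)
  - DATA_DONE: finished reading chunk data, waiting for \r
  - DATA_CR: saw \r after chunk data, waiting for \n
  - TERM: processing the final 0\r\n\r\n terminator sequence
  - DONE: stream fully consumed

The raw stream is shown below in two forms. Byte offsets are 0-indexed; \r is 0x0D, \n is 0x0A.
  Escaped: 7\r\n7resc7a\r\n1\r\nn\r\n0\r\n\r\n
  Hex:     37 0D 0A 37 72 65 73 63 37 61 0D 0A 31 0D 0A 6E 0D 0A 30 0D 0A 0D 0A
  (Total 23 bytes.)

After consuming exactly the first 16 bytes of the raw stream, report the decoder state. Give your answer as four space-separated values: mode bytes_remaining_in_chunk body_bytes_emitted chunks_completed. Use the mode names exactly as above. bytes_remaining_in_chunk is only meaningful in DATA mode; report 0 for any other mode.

Byte 0 = '7': mode=SIZE remaining=0 emitted=0 chunks_done=0
Byte 1 = 0x0D: mode=SIZE_CR remaining=0 emitted=0 chunks_done=0
Byte 2 = 0x0A: mode=DATA remaining=7 emitted=0 chunks_done=0
Byte 3 = '7': mode=DATA remaining=6 emitted=1 chunks_done=0
Byte 4 = 'r': mode=DATA remaining=5 emitted=2 chunks_done=0
Byte 5 = 'e': mode=DATA remaining=4 emitted=3 chunks_done=0
Byte 6 = 's': mode=DATA remaining=3 emitted=4 chunks_done=0
Byte 7 = 'c': mode=DATA remaining=2 emitted=5 chunks_done=0
Byte 8 = '7': mode=DATA remaining=1 emitted=6 chunks_done=0
Byte 9 = 'a': mode=DATA_DONE remaining=0 emitted=7 chunks_done=0
Byte 10 = 0x0D: mode=DATA_CR remaining=0 emitted=7 chunks_done=0
Byte 11 = 0x0A: mode=SIZE remaining=0 emitted=7 chunks_done=1
Byte 12 = '1': mode=SIZE remaining=0 emitted=7 chunks_done=1
Byte 13 = 0x0D: mode=SIZE_CR remaining=0 emitted=7 chunks_done=1
Byte 14 = 0x0A: mode=DATA remaining=1 emitted=7 chunks_done=1
Byte 15 = 'n': mode=DATA_DONE remaining=0 emitted=8 chunks_done=1

Answer: DATA_DONE 0 8 1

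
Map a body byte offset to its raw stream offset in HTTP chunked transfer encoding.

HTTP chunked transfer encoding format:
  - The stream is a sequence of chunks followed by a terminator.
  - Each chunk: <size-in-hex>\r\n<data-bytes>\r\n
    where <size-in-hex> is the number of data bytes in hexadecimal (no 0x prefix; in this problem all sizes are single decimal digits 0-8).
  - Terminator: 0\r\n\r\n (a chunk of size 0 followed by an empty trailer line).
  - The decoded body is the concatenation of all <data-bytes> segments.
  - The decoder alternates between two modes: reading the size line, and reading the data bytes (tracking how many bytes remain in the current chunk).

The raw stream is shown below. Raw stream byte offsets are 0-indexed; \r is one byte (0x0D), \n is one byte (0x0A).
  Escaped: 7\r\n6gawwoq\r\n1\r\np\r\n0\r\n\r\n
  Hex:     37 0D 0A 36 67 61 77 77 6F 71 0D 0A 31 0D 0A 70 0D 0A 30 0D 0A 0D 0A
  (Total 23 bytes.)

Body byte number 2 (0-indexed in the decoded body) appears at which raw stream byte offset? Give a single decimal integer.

Answer: 5

Derivation:
Chunk 1: stream[0..1]='7' size=0x7=7, data at stream[3..10]='6gawwoq' -> body[0..7], body so far='6gawwoq'
Chunk 2: stream[12..13]='1' size=0x1=1, data at stream[15..16]='p' -> body[7..8], body so far='6gawwoqp'
Chunk 3: stream[18..19]='0' size=0 (terminator). Final body='6gawwoqp' (8 bytes)
Body byte 2 at stream offset 5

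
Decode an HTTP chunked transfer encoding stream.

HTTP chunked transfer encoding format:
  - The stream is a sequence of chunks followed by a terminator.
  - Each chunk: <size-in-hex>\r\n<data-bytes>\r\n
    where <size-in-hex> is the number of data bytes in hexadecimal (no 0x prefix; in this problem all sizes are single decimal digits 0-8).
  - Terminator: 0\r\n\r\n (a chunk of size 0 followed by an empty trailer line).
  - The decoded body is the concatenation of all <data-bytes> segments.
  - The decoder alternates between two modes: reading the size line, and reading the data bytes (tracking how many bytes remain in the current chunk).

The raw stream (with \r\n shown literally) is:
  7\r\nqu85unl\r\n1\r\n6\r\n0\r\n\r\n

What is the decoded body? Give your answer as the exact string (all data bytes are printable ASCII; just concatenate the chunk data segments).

Chunk 1: stream[0..1]='7' size=0x7=7, data at stream[3..10]='qu85unl' -> body[0..7], body so far='qu85unl'
Chunk 2: stream[12..13]='1' size=0x1=1, data at stream[15..16]='6' -> body[7..8], body so far='qu85unl6'
Chunk 3: stream[18..19]='0' size=0 (terminator). Final body='qu85unl6' (8 bytes)

Answer: qu85unl6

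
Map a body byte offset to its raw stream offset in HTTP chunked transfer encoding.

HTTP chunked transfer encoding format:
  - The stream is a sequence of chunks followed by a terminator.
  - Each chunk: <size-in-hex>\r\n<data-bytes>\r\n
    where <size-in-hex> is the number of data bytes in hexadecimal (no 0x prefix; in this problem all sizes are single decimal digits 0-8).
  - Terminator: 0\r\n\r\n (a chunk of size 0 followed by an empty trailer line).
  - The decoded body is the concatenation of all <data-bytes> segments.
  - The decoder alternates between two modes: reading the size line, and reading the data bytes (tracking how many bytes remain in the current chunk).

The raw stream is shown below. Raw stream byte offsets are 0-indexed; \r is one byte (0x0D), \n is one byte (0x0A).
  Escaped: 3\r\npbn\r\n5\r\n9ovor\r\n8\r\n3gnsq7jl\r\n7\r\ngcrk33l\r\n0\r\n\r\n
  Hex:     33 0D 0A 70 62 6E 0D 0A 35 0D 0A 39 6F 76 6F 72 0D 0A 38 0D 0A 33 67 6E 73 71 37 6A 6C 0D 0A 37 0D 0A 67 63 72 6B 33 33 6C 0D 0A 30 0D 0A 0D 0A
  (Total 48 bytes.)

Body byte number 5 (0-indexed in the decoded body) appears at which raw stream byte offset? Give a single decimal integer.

Answer: 13

Derivation:
Chunk 1: stream[0..1]='3' size=0x3=3, data at stream[3..6]='pbn' -> body[0..3], body so far='pbn'
Chunk 2: stream[8..9]='5' size=0x5=5, data at stream[11..16]='9ovor' -> body[3..8], body so far='pbn9ovor'
Chunk 3: stream[18..19]='8' size=0x8=8, data at stream[21..29]='3gnsq7jl' -> body[8..16], body so far='pbn9ovor3gnsq7jl'
Chunk 4: stream[31..32]='7' size=0x7=7, data at stream[34..41]='gcrk33l' -> body[16..23], body so far='pbn9ovor3gnsq7jlgcrk33l'
Chunk 5: stream[43..44]='0' size=0 (terminator). Final body='pbn9ovor3gnsq7jlgcrk33l' (23 bytes)
Body byte 5 at stream offset 13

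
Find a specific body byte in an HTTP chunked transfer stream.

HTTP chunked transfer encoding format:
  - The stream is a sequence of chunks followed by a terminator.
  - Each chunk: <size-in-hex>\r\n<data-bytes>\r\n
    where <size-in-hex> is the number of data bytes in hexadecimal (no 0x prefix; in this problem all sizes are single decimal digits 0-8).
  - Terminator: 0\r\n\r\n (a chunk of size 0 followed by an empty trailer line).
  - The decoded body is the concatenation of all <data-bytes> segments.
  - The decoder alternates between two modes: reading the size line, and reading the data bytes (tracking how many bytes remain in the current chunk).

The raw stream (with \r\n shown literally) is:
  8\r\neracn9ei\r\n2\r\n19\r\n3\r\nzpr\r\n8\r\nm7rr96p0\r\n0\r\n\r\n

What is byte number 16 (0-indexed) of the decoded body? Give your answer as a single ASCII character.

Answer: r

Derivation:
Chunk 1: stream[0..1]='8' size=0x8=8, data at stream[3..11]='eracn9ei' -> body[0..8], body so far='eracn9ei'
Chunk 2: stream[13..14]='2' size=0x2=2, data at stream[16..18]='19' -> body[8..10], body so far='eracn9ei19'
Chunk 3: stream[20..21]='3' size=0x3=3, data at stream[23..26]='zpr' -> body[10..13], body so far='eracn9ei19zpr'
Chunk 4: stream[28..29]='8' size=0x8=8, data at stream[31..39]='m7rr96p0' -> body[13..21], body so far='eracn9ei19zprm7rr96p0'
Chunk 5: stream[41..42]='0' size=0 (terminator). Final body='eracn9ei19zprm7rr96p0' (21 bytes)
Body byte 16 = 'r'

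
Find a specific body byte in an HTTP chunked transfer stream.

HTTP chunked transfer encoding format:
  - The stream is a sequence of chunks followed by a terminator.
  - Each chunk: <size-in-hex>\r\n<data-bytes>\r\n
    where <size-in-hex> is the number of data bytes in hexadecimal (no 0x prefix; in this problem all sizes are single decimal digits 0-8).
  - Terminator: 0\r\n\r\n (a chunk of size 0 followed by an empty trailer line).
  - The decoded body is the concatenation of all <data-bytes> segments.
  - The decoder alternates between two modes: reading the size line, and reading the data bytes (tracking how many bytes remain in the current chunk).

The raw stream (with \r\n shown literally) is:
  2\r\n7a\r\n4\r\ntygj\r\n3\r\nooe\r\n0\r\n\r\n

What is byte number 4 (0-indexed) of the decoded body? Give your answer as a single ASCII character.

Answer: g

Derivation:
Chunk 1: stream[0..1]='2' size=0x2=2, data at stream[3..5]='7a' -> body[0..2], body so far='7a'
Chunk 2: stream[7..8]='4' size=0x4=4, data at stream[10..14]='tygj' -> body[2..6], body so far='7atygj'
Chunk 3: stream[16..17]='3' size=0x3=3, data at stream[19..22]='ooe' -> body[6..9], body so far='7atygjooe'
Chunk 4: stream[24..25]='0' size=0 (terminator). Final body='7atygjooe' (9 bytes)
Body byte 4 = 'g'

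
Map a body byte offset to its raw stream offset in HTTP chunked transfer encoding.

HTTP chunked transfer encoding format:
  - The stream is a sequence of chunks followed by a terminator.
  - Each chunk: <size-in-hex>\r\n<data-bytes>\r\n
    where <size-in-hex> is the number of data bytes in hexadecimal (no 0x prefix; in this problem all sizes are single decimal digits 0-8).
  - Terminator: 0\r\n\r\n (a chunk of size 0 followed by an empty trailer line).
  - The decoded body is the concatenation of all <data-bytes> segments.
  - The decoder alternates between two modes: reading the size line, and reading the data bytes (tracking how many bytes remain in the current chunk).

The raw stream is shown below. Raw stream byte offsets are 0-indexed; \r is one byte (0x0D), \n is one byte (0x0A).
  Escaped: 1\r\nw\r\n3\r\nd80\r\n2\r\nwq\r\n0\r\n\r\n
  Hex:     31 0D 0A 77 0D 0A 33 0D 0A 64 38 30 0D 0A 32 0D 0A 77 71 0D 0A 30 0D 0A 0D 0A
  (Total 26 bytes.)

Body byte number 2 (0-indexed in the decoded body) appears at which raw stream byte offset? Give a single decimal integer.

Answer: 10

Derivation:
Chunk 1: stream[0..1]='1' size=0x1=1, data at stream[3..4]='w' -> body[0..1], body so far='w'
Chunk 2: stream[6..7]='3' size=0x3=3, data at stream[9..12]='d80' -> body[1..4], body so far='wd80'
Chunk 3: stream[14..15]='2' size=0x2=2, data at stream[17..19]='wq' -> body[4..6], body so far='wd80wq'
Chunk 4: stream[21..22]='0' size=0 (terminator). Final body='wd80wq' (6 bytes)
Body byte 2 at stream offset 10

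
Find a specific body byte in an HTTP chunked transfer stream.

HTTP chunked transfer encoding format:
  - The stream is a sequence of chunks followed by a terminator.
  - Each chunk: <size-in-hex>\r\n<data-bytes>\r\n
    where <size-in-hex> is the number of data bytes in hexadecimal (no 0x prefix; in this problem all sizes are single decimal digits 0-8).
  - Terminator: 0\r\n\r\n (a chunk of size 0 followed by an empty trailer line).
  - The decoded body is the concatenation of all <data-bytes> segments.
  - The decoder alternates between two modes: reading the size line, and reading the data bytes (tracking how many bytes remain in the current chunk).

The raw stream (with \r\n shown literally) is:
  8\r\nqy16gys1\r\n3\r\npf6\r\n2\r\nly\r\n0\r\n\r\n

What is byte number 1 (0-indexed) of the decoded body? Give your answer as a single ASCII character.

Answer: y

Derivation:
Chunk 1: stream[0..1]='8' size=0x8=8, data at stream[3..11]='qy16gys1' -> body[0..8], body so far='qy16gys1'
Chunk 2: stream[13..14]='3' size=0x3=3, data at stream[16..19]='pf6' -> body[8..11], body so far='qy16gys1pf6'
Chunk 3: stream[21..22]='2' size=0x2=2, data at stream[24..26]='ly' -> body[11..13], body so far='qy16gys1pf6ly'
Chunk 4: stream[28..29]='0' size=0 (terminator). Final body='qy16gys1pf6ly' (13 bytes)
Body byte 1 = 'y'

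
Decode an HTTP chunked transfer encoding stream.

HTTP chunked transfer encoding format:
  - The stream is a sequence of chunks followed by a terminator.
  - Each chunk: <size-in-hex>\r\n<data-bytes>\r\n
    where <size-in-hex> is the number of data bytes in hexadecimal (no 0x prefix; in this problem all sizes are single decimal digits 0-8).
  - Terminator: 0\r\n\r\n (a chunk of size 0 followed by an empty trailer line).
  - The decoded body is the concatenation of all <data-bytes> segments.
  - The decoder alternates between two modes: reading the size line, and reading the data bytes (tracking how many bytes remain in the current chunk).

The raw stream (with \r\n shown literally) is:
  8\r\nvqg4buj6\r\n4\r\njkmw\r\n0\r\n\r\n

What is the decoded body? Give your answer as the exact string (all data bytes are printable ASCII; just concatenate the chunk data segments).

Chunk 1: stream[0..1]='8' size=0x8=8, data at stream[3..11]='vqg4buj6' -> body[0..8], body so far='vqg4buj6'
Chunk 2: stream[13..14]='4' size=0x4=4, data at stream[16..20]='jkmw' -> body[8..12], body so far='vqg4buj6jkmw'
Chunk 3: stream[22..23]='0' size=0 (terminator). Final body='vqg4buj6jkmw' (12 bytes)

Answer: vqg4buj6jkmw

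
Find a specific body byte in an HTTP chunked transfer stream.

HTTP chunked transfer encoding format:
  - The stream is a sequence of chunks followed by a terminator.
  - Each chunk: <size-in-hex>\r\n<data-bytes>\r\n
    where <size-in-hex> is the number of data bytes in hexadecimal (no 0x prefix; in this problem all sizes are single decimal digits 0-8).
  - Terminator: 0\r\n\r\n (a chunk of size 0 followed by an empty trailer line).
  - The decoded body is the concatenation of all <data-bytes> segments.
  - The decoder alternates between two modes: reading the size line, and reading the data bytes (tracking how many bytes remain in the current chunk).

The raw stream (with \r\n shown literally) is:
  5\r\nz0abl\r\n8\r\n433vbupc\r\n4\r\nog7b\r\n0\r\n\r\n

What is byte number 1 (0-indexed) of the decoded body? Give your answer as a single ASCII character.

Answer: 0

Derivation:
Chunk 1: stream[0..1]='5' size=0x5=5, data at stream[3..8]='z0abl' -> body[0..5], body so far='z0abl'
Chunk 2: stream[10..11]='8' size=0x8=8, data at stream[13..21]='433vbupc' -> body[5..13], body so far='z0abl433vbupc'
Chunk 3: stream[23..24]='4' size=0x4=4, data at stream[26..30]='og7b' -> body[13..17], body so far='z0abl433vbupcog7b'
Chunk 4: stream[32..33]='0' size=0 (terminator). Final body='z0abl433vbupcog7b' (17 bytes)
Body byte 1 = '0'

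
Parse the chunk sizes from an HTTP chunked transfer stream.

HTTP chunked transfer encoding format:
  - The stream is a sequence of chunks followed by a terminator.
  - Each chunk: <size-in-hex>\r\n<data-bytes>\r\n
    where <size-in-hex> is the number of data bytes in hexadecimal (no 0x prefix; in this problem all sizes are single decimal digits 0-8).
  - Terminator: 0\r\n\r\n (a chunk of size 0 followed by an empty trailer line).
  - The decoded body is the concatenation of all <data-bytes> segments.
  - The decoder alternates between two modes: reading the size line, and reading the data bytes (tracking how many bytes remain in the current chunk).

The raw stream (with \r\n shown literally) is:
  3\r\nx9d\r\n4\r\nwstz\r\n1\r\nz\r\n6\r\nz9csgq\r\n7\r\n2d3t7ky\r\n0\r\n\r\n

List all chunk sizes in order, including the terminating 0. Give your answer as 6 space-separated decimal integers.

Answer: 3 4 1 6 7 0

Derivation:
Chunk 1: stream[0..1]='3' size=0x3=3, data at stream[3..6]='x9d' -> body[0..3], body so far='x9d'
Chunk 2: stream[8..9]='4' size=0x4=4, data at stream[11..15]='wstz' -> body[3..7], body so far='x9dwstz'
Chunk 3: stream[17..18]='1' size=0x1=1, data at stream[20..21]='z' -> body[7..8], body so far='x9dwstzz'
Chunk 4: stream[23..24]='6' size=0x6=6, data at stream[26..32]='z9csgq' -> body[8..14], body so far='x9dwstzzz9csgq'
Chunk 5: stream[34..35]='7' size=0x7=7, data at stream[37..44]='2d3t7ky' -> body[14..21], body so far='x9dwstzzz9csgq2d3t7ky'
Chunk 6: stream[46..47]='0' size=0 (terminator). Final body='x9dwstzzz9csgq2d3t7ky' (21 bytes)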